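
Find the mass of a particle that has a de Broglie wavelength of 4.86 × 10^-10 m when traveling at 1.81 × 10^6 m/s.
7.53 × 10^-31 kg

From the de Broglie relation λ = h/(mv), we solve for m:

m = h/(λv)
m = (6.626 × 10^-34 J·s) / (4.86 × 10^-10 m × 1.81 × 10^6 m/s)
m = 7.53 × 10^-31 kg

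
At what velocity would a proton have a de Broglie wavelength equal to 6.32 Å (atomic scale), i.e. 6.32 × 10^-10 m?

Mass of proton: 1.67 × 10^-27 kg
6.28 × 10^2 m/s

From λ = h/(mv), solve for v:

v = h/(mλ)
v = (6.626 × 10^-34 J·s) / (1.67 × 10^-27 kg × 6.32 × 10^-10 m)
v = 6.28 × 10^2 m/s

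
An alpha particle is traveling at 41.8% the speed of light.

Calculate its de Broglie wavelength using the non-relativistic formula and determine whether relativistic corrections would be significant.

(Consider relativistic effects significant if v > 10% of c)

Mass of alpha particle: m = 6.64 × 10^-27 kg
Yes, relativistic corrections are needed.

Using the non-relativistic de Broglie formula λ = h/(mv):

v = 41.8% × c = 1.253 × 10^8 m/s

λ = h/(mv)
λ = (6.626 × 10^-34 J·s) / (6.64 × 10^-27 kg × 1.253 × 10^8 m/s)
λ = 7.96 × 10^-16 m

Since v = 41.8% of c > 10% of c, relativistic corrections ARE significant and the actual wavelength would differ from this non-relativistic estimate.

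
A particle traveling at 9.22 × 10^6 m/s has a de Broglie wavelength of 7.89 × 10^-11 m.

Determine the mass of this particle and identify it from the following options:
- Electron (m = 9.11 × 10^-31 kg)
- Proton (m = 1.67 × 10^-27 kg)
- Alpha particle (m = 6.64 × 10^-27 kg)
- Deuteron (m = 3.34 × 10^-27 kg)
The particle is an electron.

From λ = h/(mv), solve for mass:

m = h/(λv)
m = (6.626 × 10^-34 J·s) / (7.89 × 10^-11 m × 9.22 × 10^6 m/s)
m = 9.11 × 10^-31 kg

Comparing with the listed masses, this is closest to an electron.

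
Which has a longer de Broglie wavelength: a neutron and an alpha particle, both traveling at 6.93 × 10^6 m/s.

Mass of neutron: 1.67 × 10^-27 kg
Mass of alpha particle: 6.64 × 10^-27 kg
The neutron has the longer wavelength.

Using λ = h/(mv), since both particles have the same velocity, the wavelength depends only on mass.

For neutron: λ₁ = h/(m₁v) = 5.73 × 10^-14 m
For alpha particle: λ₂ = h/(m₂v) = 1.44 × 10^-14 m

Since λ ∝ 1/m at constant velocity, the lighter particle has the longer wavelength.

The neutron has the longer de Broglie wavelength.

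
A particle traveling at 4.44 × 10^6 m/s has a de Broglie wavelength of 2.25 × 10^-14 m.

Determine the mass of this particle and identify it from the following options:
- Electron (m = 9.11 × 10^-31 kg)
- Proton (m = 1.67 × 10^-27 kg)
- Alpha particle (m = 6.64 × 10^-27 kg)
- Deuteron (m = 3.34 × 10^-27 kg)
The particle is an alpha particle.

From λ = h/(mv), solve for mass:

m = h/(λv)
m = (6.626 × 10^-34 J·s) / (2.25 × 10^-14 m × 4.44 × 10^6 m/s)
m = 6.63 × 10^-27 kg

Comparing with the listed masses, this is closest to an alpha particle.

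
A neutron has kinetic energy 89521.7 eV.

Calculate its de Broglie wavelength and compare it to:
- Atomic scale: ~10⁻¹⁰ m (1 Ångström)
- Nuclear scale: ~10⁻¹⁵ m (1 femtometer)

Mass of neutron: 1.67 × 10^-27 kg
λ = 9.57 × 10^-14 m, which is between nuclear and atomic scales.

Using λ = h/√(2mKE):

KE = 89521.7 eV = 1.434 × 10^-14 J

λ = h/√(2mKE)
λ = (6.626 × 10^-34 J·s) / √(2 × 1.67 × 10^-27 kg × 1.434 × 10^-14 J)
λ = 9.57 × 10^-14 m

Comparison:
- Atomic scale (10⁻¹⁰ m): λ is 0.00096× this size
- Nuclear scale (10⁻¹⁵ m): λ is 96× this size

The wavelength is between nuclear and atomic scales.

This wavelength is appropriate for probing atomic structure but too large for nuclear physics experiments.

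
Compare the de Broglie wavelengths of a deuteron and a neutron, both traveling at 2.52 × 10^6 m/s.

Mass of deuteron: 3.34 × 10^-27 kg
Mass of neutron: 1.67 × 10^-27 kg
The neutron has the longer wavelength.

Using λ = h/(mv), since both particles have the same velocity, the wavelength depends only on mass.

For deuteron: λ₁ = h/(m₁v) = 7.87 × 10^-14 m
For neutron: λ₂ = h/(m₂v) = 1.57 × 10^-13 m

Since λ ∝ 1/m at constant velocity, the lighter particle has the longer wavelength.

The neutron has the longer de Broglie wavelength.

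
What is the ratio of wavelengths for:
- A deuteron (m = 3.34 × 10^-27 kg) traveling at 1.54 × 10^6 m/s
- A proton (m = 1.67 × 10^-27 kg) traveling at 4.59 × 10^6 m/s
λ₁/λ₂ = 1.49

Using λ = h/(mv):

λ₁ = h/(m₁v₁) = 1.29 × 10^-13 m
λ₂ = h/(m₂v₂) = 8.64 × 10^-14 m

Ratio λ₁/λ₂ = (m₂v₂)/(m₁v₁)
         = (1.67 × 10^-27 kg × 4.59 × 10^6 m/s) / (3.34 × 10^-27 kg × 1.54 × 10^6 m/s)
         = 1.49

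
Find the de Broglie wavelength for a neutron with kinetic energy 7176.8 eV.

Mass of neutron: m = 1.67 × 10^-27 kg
3.38 × 10^-13 m

Using λ = h/√(2mKE):

First convert KE to Joules: KE = 7176.8 eV = 1.150 × 10^-15 J

λ = h/√(2mKE)
λ = (6.626 × 10^-34 J·s) / √(2 × 1.67 × 10^-27 kg × 1.150 × 10^-15 J)
λ = 3.38 × 10^-13 m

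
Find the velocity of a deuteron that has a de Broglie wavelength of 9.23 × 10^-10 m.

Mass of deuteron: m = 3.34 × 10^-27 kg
2.15 × 10^2 m/s

From the de Broglie relation λ = h/(mv), we solve for v:

v = h/(mλ)
v = (6.626 × 10^-34 J·s) / (3.34 × 10^-27 kg × 9.23 × 10^-10 m)
v = 2.15 × 10^2 m/s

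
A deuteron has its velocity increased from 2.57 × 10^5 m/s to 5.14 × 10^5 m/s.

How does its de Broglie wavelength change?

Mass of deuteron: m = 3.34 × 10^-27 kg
The wavelength decreases by a factor of 2.

Using λ = h/(mv):

Initial wavelength: λ₁ = h/(mv₁) = 7.72 × 10^-13 m
Final wavelength: λ₂ = h/(mv₂) = 3.86 × 10^-13 m

Since λ ∝ 1/v, when velocity increases by a factor of 2, the wavelength decreases by a factor of 2.

λ₂/λ₁ = v₁/v₂ = 1/2

The wavelength decreases by a factor of 2.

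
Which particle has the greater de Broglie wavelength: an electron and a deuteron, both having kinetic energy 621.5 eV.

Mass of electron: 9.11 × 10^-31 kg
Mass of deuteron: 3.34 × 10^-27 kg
The electron has the longer wavelength.

Using λ = h/√(2mKE):

For electron: λ₁ = h/√(2m₁KE) = 4.92 × 10^-11 m
For deuteron: λ₂ = h/√(2m₂KE) = 8.12 × 10^-13 m

Since λ ∝ 1/√m at constant kinetic energy, the lighter particle has the longer wavelength.

The electron has the longer de Broglie wavelength.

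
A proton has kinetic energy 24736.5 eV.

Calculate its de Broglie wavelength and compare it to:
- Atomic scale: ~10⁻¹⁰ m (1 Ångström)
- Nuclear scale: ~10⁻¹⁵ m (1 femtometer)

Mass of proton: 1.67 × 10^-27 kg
λ = 1.82 × 10^-13 m, which is between nuclear and atomic scales.

Using λ = h/√(2mKE):

KE = 24736.5 eV = 3.963 × 10^-15 J

λ = h/√(2mKE)
λ = (6.626 × 10^-34 J·s) / √(2 × 1.67 × 10^-27 kg × 3.963 × 10^-15 J)
λ = 1.82 × 10^-13 m

Comparison:
- Atomic scale (10⁻¹⁰ m): λ is 0.0018× this size
- Nuclear scale (10⁻¹⁵ m): λ is 1.8e+02× this size

The wavelength is between nuclear and atomic scales.

This wavelength is appropriate for probing atomic structure but too large for nuclear physics experiments.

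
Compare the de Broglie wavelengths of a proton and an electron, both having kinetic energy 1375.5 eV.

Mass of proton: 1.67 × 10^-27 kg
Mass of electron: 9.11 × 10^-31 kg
The electron has the longer wavelength.

Using λ = h/√(2mKE):

For proton: λ₁ = h/√(2m₁KE) = 7.72 × 10^-13 m
For electron: λ₂ = h/√(2m₂KE) = 3.31 × 10^-11 m

Since λ ∝ 1/√m at constant kinetic energy, the lighter particle has the longer wavelength.

The electron has the longer de Broglie wavelength.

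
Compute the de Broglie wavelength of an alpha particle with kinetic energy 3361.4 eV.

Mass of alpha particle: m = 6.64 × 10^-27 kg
2.48 × 10^-13 m

Using λ = h/√(2mKE):

First convert KE to Joules: KE = 3361.4 eV = 5.386 × 10^-16 J

λ = h/√(2mKE)
λ = (6.626 × 10^-34 J·s) / √(2 × 6.64 × 10^-27 kg × 5.386 × 10^-16 J)
λ = 2.48 × 10^-13 m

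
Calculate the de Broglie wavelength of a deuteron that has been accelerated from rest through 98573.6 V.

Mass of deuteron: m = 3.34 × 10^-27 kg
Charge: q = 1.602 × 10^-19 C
6.45 × 10^-14 m

When a particle is accelerated through voltage V, it gains kinetic energy KE = qV.

The de Broglie wavelength is then λ = h/√(2mqV):

λ = h/√(2mqV)
λ = (6.626 × 10^-34 J·s) / √(2 × 3.34 × 10^-27 kg × 1.602 × 10^-19 C × 98573.6 V)
λ = 6.45 × 10^-14 m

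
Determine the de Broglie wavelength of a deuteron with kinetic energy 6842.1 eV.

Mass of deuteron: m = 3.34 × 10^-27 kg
2.45 × 10^-13 m

Using λ = h/√(2mKE):

First convert KE to Joules: KE = 6842.1 eV = 1.096 × 10^-15 J

λ = h/√(2mKE)
λ = (6.626 × 10^-34 J·s) / √(2 × 3.34 × 10^-27 kg × 1.096 × 10^-15 J)
λ = 2.45 × 10^-13 m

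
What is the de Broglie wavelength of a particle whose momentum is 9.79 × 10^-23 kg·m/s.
6.77 × 10^-12 m

Using the de Broglie relation λ = h/p:

λ = h/p
λ = (6.626 × 10^-34 J·s) / (9.79 × 10^-23 kg·m/s)
λ = 6.77 × 10^-12 m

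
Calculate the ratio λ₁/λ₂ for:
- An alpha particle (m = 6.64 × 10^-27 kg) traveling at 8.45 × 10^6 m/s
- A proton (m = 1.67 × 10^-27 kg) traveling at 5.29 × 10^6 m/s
λ₁/λ₂ = 0.157

Using λ = h/(mv):

λ₁ = h/(m₁v₁) = 1.18 × 10^-14 m
λ₂ = h/(m₂v₂) = 7.50 × 10^-14 m

Ratio λ₁/λ₂ = (m₂v₂)/(m₁v₁)
         = (1.67 × 10^-27 kg × 5.29 × 10^6 m/s) / (6.64 × 10^-27 kg × 8.45 × 10^6 m/s)
         = 0.157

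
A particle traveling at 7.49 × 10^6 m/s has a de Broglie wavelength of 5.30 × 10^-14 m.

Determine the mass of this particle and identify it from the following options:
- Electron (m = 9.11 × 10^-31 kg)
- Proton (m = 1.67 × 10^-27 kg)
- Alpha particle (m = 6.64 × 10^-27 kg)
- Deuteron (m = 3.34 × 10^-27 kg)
The particle is a proton.

From λ = h/(mv), solve for mass:

m = h/(λv)
m = (6.626 × 10^-34 J·s) / (5.30 × 10^-14 m × 7.49 × 10^6 m/s)
m = 1.67 × 10^-27 kg

Comparing with the listed masses, this is closest to a proton.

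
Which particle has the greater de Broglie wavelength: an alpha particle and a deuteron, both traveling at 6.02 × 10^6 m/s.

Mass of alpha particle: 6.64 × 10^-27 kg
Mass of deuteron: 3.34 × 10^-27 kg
The deuteron has the longer wavelength.

Using λ = h/(mv), since both particles have the same velocity, the wavelength depends only on mass.

For alpha particle: λ₁ = h/(m₁v) = 1.66 × 10^-14 m
For deuteron: λ₂ = h/(m₂v) = 3.30 × 10^-14 m

Since λ ∝ 1/m at constant velocity, the lighter particle has the longer wavelength.

The deuteron has the longer de Broglie wavelength.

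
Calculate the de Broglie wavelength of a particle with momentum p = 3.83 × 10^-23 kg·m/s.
1.73 × 10^-11 m

Using the de Broglie relation λ = h/p:

λ = h/p
λ = (6.626 × 10^-34 J·s) / (3.83 × 10^-23 kg·m/s)
λ = 1.73 × 10^-11 m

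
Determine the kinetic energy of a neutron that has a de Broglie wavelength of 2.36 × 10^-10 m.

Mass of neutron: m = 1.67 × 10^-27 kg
2.36 × 10^-21 J (or 0.0147 eV)

From λ = h/√(2mKE), we solve for KE:

λ² = h²/(2mKE)
KE = h²/(2mλ²)
KE = (6.626 × 10^-34 J·s)² / (2 × 1.67 × 10^-27 kg × (2.36 × 10^-10 m)²)
KE = 2.36 × 10^-21 J
KE = 0.0147 eV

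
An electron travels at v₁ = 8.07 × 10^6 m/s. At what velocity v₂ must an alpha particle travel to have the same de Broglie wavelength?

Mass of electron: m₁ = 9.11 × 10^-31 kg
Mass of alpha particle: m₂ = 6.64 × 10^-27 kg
v₂ = 1.11 × 10^3 m/s

For equal de Broglie wavelengths: λ₁ = λ₂

h/(m₁v₁) = h/(m₂v₂)
m₁v₁ = m₂v₂
v₂ = v₁ · (m₁/m₂)

v₂ = 8.07 × 10^6 m/s × (9.11 × 10^-31 kg / 6.64 × 10^-27 kg)
v₂ = 1.11 × 10^3 m/s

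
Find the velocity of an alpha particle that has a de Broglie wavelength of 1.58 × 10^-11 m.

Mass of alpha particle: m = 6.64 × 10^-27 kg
6.32 × 10^3 m/s

From the de Broglie relation λ = h/(mv), we solve for v:

v = h/(mλ)
v = (6.626 × 10^-34 J·s) / (6.64 × 10^-27 kg × 1.58 × 10^-11 m)
v = 6.32 × 10^3 m/s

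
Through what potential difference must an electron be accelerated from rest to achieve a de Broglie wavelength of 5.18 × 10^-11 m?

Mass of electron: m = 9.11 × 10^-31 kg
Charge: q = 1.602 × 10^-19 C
561 V

From λ = h/√(2mqV), we solve for V:

λ² = h²/(2mqV)
V = h²/(2mqλ²)
V = (6.626 × 10^-34 J·s)² / (2 × 9.11 × 10^-31 kg × 1.602 × 10^-19 C × (5.18 × 10^-11 m)²)
V = 561 V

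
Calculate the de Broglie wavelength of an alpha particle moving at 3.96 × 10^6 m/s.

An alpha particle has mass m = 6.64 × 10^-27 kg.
2.52 × 10^-14 m

Using the de Broglie relation λ = h/(mv):

λ = h/(mv)
λ = (6.626 × 10^-34 J·s) / (6.64 × 10^-27 kg × 3.96 × 10^6 m/s)
λ = 2.52 × 10^-14 m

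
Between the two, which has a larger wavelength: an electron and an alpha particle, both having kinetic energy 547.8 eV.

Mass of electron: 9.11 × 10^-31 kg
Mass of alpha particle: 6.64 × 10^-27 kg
The electron has the longer wavelength.

Using λ = h/√(2mKE):

For electron: λ₁ = h/√(2m₁KE) = 5.24 × 10^-11 m
For alpha particle: λ₂ = h/√(2m₂KE) = 6.14 × 10^-13 m

Since λ ∝ 1/√m at constant kinetic energy, the lighter particle has the longer wavelength.

The electron has the longer de Broglie wavelength.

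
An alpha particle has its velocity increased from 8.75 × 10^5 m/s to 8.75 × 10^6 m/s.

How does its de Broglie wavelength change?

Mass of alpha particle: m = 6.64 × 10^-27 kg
The wavelength decreases by a factor of 10.

Using λ = h/(mv):

Initial wavelength: λ₁ = h/(mv₁) = 1.14 × 10^-13 m
Final wavelength: λ₂ = h/(mv₂) = 1.14 × 10^-14 m

Since λ ∝ 1/v, when velocity increases by a factor of 10, the wavelength decreases by a factor of 10.

λ₂/λ₁ = v₁/v₂ = 1/10

The wavelength decreases by a factor of 10.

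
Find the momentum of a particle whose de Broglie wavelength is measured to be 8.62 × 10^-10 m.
7.69 × 10^-25 kg·m/s

From the de Broglie relation λ = h/p, we solve for p:

p = h/λ
p = (6.626 × 10^-34 J·s) / (8.62 × 10^-10 m)
p = 7.69 × 10^-25 kg·m/s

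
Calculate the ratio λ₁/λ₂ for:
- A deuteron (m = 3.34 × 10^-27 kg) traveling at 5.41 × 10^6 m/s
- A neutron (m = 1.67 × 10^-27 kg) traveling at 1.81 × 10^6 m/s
λ₁/λ₂ = 0.167

Using λ = h/(mv):

λ₁ = h/(m₁v₁) = 3.67 × 10^-14 m
λ₂ = h/(m₂v₂) = 2.19 × 10^-13 m

Ratio λ₁/λ₂ = (m₂v₂)/(m₁v₁)
         = (1.67 × 10^-27 kg × 1.81 × 10^6 m/s) / (3.34 × 10^-27 kg × 5.41 × 10^6 m/s)
         = 0.167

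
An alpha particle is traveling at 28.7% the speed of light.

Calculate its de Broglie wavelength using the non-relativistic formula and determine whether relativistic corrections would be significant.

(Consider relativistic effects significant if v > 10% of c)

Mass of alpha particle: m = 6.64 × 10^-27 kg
Yes, relativistic corrections are needed.

Using the non-relativistic de Broglie formula λ = h/(mv):

v = 28.7% × c = 8.604 × 10^7 m/s

λ = h/(mv)
λ = (6.626 × 10^-34 J·s) / (6.64 × 10^-27 kg × 8.604 × 10^7 m/s)
λ = 1.16 × 10^-15 m

Since v = 28.7% of c > 10% of c, relativistic corrections ARE significant and the actual wavelength would differ from this non-relativistic estimate.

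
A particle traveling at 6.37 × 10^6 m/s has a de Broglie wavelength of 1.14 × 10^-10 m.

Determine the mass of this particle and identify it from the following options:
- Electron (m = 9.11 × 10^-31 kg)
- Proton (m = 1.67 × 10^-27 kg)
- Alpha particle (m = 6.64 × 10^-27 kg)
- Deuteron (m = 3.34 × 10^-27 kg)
The particle is an electron.

From λ = h/(mv), solve for mass:

m = h/(λv)
m = (6.626 × 10^-34 J·s) / (1.14 × 10^-10 m × 6.37 × 10^6 m/s)
m = 9.12 × 10^-31 kg

Comparing with the listed masses, this is closest to an electron.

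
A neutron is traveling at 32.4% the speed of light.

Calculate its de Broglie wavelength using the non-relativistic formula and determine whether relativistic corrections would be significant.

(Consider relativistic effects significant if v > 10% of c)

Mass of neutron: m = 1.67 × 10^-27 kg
Yes, relativistic corrections are needed.

Using the non-relativistic de Broglie formula λ = h/(mv):

v = 32.4% × c = 9.713 × 10^7 m/s

λ = h/(mv)
λ = (6.626 × 10^-34 J·s) / (1.67 × 10^-27 kg × 9.713 × 10^7 m/s)
λ = 4.08 × 10^-15 m

Since v = 32.4% of c > 10% of c, relativistic corrections ARE significant and the actual wavelength would differ from this non-relativistic estimate.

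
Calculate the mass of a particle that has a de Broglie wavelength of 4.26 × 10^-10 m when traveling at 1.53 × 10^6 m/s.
1.02 × 10^-30 kg

From the de Broglie relation λ = h/(mv), we solve for m:

m = h/(λv)
m = (6.626 × 10^-34 J·s) / (4.26 × 10^-10 m × 1.53 × 10^6 m/s)
m = 1.02 × 10^-30 kg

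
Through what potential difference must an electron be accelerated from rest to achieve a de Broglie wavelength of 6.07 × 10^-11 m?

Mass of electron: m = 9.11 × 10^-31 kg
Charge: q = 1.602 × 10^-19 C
408 V

From λ = h/√(2mqV), we solve for V:

λ² = h²/(2mqV)
V = h²/(2mqλ²)
V = (6.626 × 10^-34 J·s)² / (2 × 9.11 × 10^-31 kg × 1.602 × 10^-19 C × (6.07 × 10^-11 m)²)
V = 408 V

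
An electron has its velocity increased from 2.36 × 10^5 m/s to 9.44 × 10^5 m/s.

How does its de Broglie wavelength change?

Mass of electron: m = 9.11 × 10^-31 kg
The wavelength decreases by a factor of 4.

Using λ = h/(mv):

Initial wavelength: λ₁ = h/(mv₁) = 3.08 × 10^-9 m
Final wavelength: λ₂ = h/(mv₂) = 7.70 × 10^-10 m

Since λ ∝ 1/v, when velocity increases by a factor of 4, the wavelength decreases by a factor of 4.

λ₂/λ₁ = v₁/v₂ = 1/4

The wavelength decreases by a factor of 4.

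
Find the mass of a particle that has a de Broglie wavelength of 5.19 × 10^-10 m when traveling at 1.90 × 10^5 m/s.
6.72 × 10^-30 kg

From the de Broglie relation λ = h/(mv), we solve for m:

m = h/(λv)
m = (6.626 × 10^-34 J·s) / (5.19 × 10^-10 m × 1.90 × 10^5 m/s)
m = 6.72 × 10^-30 kg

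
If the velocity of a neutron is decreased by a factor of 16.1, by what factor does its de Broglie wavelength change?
The wavelength increases by a factor of 16.1.

From λ = h/(mv), the wavelength is inversely proportional to velocity:

λ ∝ 1/v

If v → v/16.1, then λ → 16.1λ

When velocity is decreased by a factor of 16.1, the wavelength increases by a factor of 16.1.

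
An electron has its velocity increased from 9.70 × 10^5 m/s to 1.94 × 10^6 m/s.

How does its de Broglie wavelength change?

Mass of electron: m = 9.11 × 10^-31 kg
The wavelength decreases by a factor of 2.

Using λ = h/(mv):

Initial wavelength: λ₁ = h/(mv₁) = 7.50 × 10^-10 m
Final wavelength: λ₂ = h/(mv₂) = 3.75 × 10^-10 m

Since λ ∝ 1/v, when velocity increases by a factor of 2, the wavelength decreases by a factor of 2.

λ₂/λ₁ = v₁/v₂ = 1/2

The wavelength decreases by a factor of 2.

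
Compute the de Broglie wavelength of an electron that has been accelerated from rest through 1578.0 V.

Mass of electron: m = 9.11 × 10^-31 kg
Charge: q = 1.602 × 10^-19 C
3.09 × 10^-11 m

When a particle is accelerated through voltage V, it gains kinetic energy KE = qV.

The de Broglie wavelength is then λ = h/√(2mqV):

λ = h/√(2mqV)
λ = (6.626 × 10^-34 J·s) / √(2 × 9.11 × 10^-31 kg × 1.602 × 10^-19 C × 1578.0 V)
λ = 3.09 × 10^-11 m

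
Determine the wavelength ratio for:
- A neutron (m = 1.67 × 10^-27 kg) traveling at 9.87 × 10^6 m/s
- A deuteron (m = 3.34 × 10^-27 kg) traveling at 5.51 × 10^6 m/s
λ₁/λ₂ = 1.12

Using λ = h/(mv):

λ₁ = h/(m₁v₁) = 4.02 × 10^-14 m
λ₂ = h/(m₂v₂) = 3.60 × 10^-14 m

Ratio λ₁/λ₂ = (m₂v₂)/(m₁v₁)
         = (3.34 × 10^-27 kg × 5.51 × 10^6 m/s) / (1.67 × 10^-27 kg × 9.87 × 10^6 m/s)
         = 1.12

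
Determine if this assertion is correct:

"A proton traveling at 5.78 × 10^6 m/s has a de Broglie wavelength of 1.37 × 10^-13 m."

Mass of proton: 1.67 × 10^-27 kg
False

The claim is incorrect.

Using λ = h/(mv):
λ = (6.626 × 10^-34 J·s) / (1.67 × 10^-27 kg × 5.78 × 10^6 m/s)
λ = 6.86 × 10^-14 m

The actual wavelength differs from the claimed 1.37 × 10^-13 m.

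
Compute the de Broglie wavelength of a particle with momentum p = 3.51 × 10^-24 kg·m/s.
1.89 × 10^-10 m

Using the de Broglie relation λ = h/p:

λ = h/p
λ = (6.626 × 10^-34 J·s) / (3.51 × 10^-24 kg·m/s)
λ = 1.89 × 10^-10 m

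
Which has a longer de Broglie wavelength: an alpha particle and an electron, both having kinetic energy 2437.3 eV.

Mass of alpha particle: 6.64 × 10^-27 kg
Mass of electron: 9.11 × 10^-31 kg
The electron has the longer wavelength.

Using λ = h/√(2mKE):

For alpha particle: λ₁ = h/√(2m₁KE) = 2.91 × 10^-13 m
For electron: λ₂ = h/√(2m₂KE) = 2.48 × 10^-11 m

Since λ ∝ 1/√m at constant kinetic energy, the lighter particle has the longer wavelength.

The electron has the longer de Broglie wavelength.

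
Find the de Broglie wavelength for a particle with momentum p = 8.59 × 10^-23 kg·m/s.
7.71 × 10^-12 m

Using the de Broglie relation λ = h/p:

λ = h/p
λ = (6.626 × 10^-34 J·s) / (8.59 × 10^-23 kg·m/s)
λ = 7.71 × 10^-12 m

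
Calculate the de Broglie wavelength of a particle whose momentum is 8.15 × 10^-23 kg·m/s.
8.13 × 10^-12 m

Using the de Broglie relation λ = h/p:

λ = h/p
λ = (6.626 × 10^-34 J·s) / (8.15 × 10^-23 kg·m/s)
λ = 8.13 × 10^-12 m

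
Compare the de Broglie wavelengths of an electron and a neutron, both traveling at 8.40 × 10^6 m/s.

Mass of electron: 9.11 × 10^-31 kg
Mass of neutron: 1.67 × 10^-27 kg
The electron has the longer wavelength.

Using λ = h/(mv), since both particles have the same velocity, the wavelength depends only on mass.

For electron: λ₁ = h/(m₁v) = 8.66 × 10^-11 m
For neutron: λ₂ = h/(m₂v) = 4.72 × 10^-14 m

Since λ ∝ 1/m at constant velocity, the lighter particle has the longer wavelength.

The electron has the longer de Broglie wavelength.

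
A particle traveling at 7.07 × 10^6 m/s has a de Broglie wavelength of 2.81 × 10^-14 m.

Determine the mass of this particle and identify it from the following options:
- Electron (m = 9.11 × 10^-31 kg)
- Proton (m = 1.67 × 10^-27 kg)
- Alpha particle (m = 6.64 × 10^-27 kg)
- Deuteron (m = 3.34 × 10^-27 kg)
The particle is a deuteron.

From λ = h/(mv), solve for mass:

m = h/(λv)
m = (6.626 × 10^-34 J·s) / (2.81 × 10^-14 m × 7.07 × 10^6 m/s)
m = 3.34 × 10^-27 kg

Comparing with the listed masses, this is closest to a deuteron.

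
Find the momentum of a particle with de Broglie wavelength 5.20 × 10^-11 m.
1.27 × 10^-23 kg·m/s

From the de Broglie relation λ = h/p, we solve for p:

p = h/λ
p = (6.626 × 10^-34 J·s) / (5.20 × 10^-11 m)
p = 1.27 × 10^-23 kg·m/s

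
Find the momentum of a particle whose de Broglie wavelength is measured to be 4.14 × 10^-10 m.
1.60 × 10^-24 kg·m/s

From the de Broglie relation λ = h/p, we solve for p:

p = h/λ
p = (6.626 × 10^-34 J·s) / (4.14 × 10^-10 m)
p = 1.60 × 10^-24 kg·m/s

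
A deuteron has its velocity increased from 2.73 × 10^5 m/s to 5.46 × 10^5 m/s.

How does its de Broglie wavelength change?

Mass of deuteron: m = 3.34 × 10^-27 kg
The wavelength decreases by a factor of 2.

Using λ = h/(mv):

Initial wavelength: λ₁ = h/(mv₁) = 7.27 × 10^-13 m
Final wavelength: λ₂ = h/(mv₂) = 3.63 × 10^-13 m

Since λ ∝ 1/v, when velocity increases by a factor of 2, the wavelength decreases by a factor of 2.

λ₂/λ₁ = v₁/v₂ = 1/2

The wavelength decreases by a factor of 2.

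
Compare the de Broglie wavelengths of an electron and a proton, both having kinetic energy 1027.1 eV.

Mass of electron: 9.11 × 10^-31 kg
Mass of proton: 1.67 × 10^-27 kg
The electron has the longer wavelength.

Using λ = h/√(2mKE):

For electron: λ₁ = h/√(2m₁KE) = 3.83 × 10^-11 m
For proton: λ₂ = h/√(2m₂KE) = 8.94 × 10^-13 m

Since λ ∝ 1/√m at constant kinetic energy, the lighter particle has the longer wavelength.

The electron has the longer de Broglie wavelength.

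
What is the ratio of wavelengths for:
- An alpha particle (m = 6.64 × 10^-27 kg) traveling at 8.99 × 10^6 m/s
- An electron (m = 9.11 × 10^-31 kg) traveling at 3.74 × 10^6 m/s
λ₁/λ₂ = 5.71 × 10^-5

Using λ = h/(mv):

λ₁ = h/(m₁v₁) = 1.11 × 10^-14 m
λ₂ = h/(m₂v₂) = 1.94 × 10^-10 m

Ratio λ₁/λ₂ = (m₂v₂)/(m₁v₁)
         = (9.11 × 10^-31 kg × 3.74 × 10^6 m/s) / (6.64 × 10^-27 kg × 8.99 × 10^6 m/s)
         = 5.71 × 10^-5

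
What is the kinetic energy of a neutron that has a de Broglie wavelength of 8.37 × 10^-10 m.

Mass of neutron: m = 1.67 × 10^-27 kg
1.88 × 10^-22 J (or 1.17 × 10^-3 eV)

From λ = h/√(2mKE), we solve for KE:

λ² = h²/(2mKE)
KE = h²/(2mλ²)
KE = (6.626 × 10^-34 J·s)² / (2 × 1.67 × 10^-27 kg × (8.37 × 10^-10 m)²)
KE = 1.88 × 10^-22 J
KE = 1.17 × 10^-3 eV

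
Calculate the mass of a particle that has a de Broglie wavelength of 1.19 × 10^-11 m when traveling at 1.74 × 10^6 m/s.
3.20 × 10^-29 kg

From the de Broglie relation λ = h/(mv), we solve for m:

m = h/(λv)
m = (6.626 × 10^-34 J·s) / (1.19 × 10^-11 m × 1.74 × 10^6 m/s)
m = 3.20 × 10^-29 kg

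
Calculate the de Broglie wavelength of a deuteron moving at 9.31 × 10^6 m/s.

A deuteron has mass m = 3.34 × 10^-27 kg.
2.13 × 10^-14 m

Using the de Broglie relation λ = h/(mv):

λ = h/(mv)
λ = (6.626 × 10^-34 J·s) / (3.34 × 10^-27 kg × 9.31 × 10^6 m/s)
λ = 2.13 × 10^-14 m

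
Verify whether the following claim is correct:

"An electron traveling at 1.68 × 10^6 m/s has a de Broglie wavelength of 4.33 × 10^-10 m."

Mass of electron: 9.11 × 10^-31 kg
True

The claim is correct.

Using λ = h/(mv):
λ = (6.626 × 10^-34 J·s) / (9.11 × 10^-31 kg × 1.68 × 10^6 m/s)
λ = 4.33 × 10^-10 m

This matches the claimed value.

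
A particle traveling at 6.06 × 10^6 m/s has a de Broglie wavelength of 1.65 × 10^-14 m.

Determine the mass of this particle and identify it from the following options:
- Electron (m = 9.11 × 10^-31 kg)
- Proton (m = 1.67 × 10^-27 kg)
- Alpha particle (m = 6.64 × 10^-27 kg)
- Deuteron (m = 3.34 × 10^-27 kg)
The particle is an alpha particle.

From λ = h/(mv), solve for mass:

m = h/(λv)
m = (6.626 × 10^-34 J·s) / (1.65 × 10^-14 m × 6.06 × 10^6 m/s)
m = 6.63 × 10^-27 kg

Comparing with the listed masses, this is closest to an alpha particle.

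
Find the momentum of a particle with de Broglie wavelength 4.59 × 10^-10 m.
1.44 × 10^-24 kg·m/s

From the de Broglie relation λ = h/p, we solve for p:

p = h/λ
p = (6.626 × 10^-34 J·s) / (4.59 × 10^-10 m)
p = 1.44 × 10^-24 kg·m/s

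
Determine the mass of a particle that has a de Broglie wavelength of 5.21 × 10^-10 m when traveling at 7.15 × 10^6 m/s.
1.78 × 10^-31 kg

From the de Broglie relation λ = h/(mv), we solve for m:

m = h/(λv)
m = (6.626 × 10^-34 J·s) / (5.21 × 10^-10 m × 7.15 × 10^6 m/s)
m = 1.78 × 10^-31 kg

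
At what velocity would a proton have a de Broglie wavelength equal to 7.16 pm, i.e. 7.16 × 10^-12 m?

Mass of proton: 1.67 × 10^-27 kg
5.54 × 10^4 m/s

From λ = h/(mv), solve for v:

v = h/(mλ)
v = (6.626 × 10^-34 J·s) / (1.67 × 10^-27 kg × 7.16 × 10^-12 m)
v = 5.54 × 10^4 m/s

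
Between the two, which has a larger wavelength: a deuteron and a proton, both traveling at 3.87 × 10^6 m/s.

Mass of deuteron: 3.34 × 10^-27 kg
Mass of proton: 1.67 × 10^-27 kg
The proton has the longer wavelength.

Using λ = h/(mv), since both particles have the same velocity, the wavelength depends only on mass.

For deuteron: λ₁ = h/(m₁v) = 5.13 × 10^-14 m
For proton: λ₂ = h/(m₂v) = 1.03 × 10^-13 m

Since λ ∝ 1/m at constant velocity, the lighter particle has the longer wavelength.

The proton has the longer de Broglie wavelength.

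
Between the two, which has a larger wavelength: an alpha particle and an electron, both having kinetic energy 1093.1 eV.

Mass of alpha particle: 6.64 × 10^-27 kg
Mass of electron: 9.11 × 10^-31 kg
The electron has the longer wavelength.

Using λ = h/√(2mKE):

For alpha particle: λ₁ = h/√(2m₁KE) = 4.34 × 10^-13 m
For electron: λ₂ = h/√(2m₂KE) = 3.71 × 10^-11 m

Since λ ∝ 1/√m at constant kinetic energy, the lighter particle has the longer wavelength.

The electron has the longer de Broglie wavelength.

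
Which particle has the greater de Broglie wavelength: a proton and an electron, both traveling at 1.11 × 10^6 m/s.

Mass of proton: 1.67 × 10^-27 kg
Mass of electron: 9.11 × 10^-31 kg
The electron has the longer wavelength.

Using λ = h/(mv), since both particles have the same velocity, the wavelength depends only on mass.

For proton: λ₁ = h/(m₁v) = 3.57 × 10^-13 m
For electron: λ₂ = h/(m₂v) = 6.55 × 10^-10 m

Since λ ∝ 1/m at constant velocity, the lighter particle has the longer wavelength.

The electron has the longer de Broglie wavelength.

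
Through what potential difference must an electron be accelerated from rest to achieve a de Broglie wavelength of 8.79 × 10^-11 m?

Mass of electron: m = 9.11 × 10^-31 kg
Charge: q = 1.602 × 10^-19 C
195 V

From λ = h/√(2mqV), we solve for V:

λ² = h²/(2mqV)
V = h²/(2mqλ²)
V = (6.626 × 10^-34 J·s)² / (2 × 9.11 × 10^-31 kg × 1.602 × 10^-19 C × (8.79 × 10^-11 m)²)
V = 195 V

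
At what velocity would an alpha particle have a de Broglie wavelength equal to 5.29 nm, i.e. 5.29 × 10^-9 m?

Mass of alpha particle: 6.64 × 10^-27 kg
1.89 × 10^1 m/s

From λ = h/(mv), solve for v:

v = h/(mλ)
v = (6.626 × 10^-34 J·s) / (6.64 × 10^-27 kg × 5.29 × 10^-9 m)
v = 1.89 × 10^1 m/s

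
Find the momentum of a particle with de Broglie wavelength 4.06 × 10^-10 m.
1.63 × 10^-24 kg·m/s

From the de Broglie relation λ = h/p, we solve for p:

p = h/λ
p = (6.626 × 10^-34 J·s) / (4.06 × 10^-10 m)
p = 1.63 × 10^-24 kg·m/s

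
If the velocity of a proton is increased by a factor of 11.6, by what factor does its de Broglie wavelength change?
The wavelength decreases by a factor of 11.6.

From λ = h/(mv), the wavelength is inversely proportional to velocity:

λ ∝ 1/v

If v → 11.6v, then λ → λ/11.6

When velocity is increased by a factor of 11.6, the wavelength decreases by a factor of 11.6.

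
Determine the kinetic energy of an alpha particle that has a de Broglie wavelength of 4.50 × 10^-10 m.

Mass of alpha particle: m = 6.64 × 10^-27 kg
1.63 × 10^-22 J (or 1.02 × 10^-3 eV)

From λ = h/√(2mKE), we solve for KE:

λ² = h²/(2mKE)
KE = h²/(2mλ²)
KE = (6.626 × 10^-34 J·s)² / (2 × 6.64 × 10^-27 kg × (4.50 × 10^-10 m)²)
KE = 1.63 × 10^-22 J
KE = 1.02 × 10^-3 eV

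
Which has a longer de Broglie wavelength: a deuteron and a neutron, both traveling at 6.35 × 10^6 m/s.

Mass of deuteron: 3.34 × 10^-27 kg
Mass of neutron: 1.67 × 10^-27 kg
The neutron has the longer wavelength.

Using λ = h/(mv), since both particles have the same velocity, the wavelength depends only on mass.

For deuteron: λ₁ = h/(m₁v) = 3.12 × 10^-14 m
For neutron: λ₂ = h/(m₂v) = 6.25 × 10^-14 m

Since λ ∝ 1/m at constant velocity, the lighter particle has the longer wavelength.

The neutron has the longer de Broglie wavelength.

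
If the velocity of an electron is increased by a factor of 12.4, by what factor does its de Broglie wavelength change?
The wavelength decreases by a factor of 12.4.

From λ = h/(mv), the wavelength is inversely proportional to velocity:

λ ∝ 1/v

If v → 12.4v, then λ → λ/12.4

When velocity is increased by a factor of 12.4, the wavelength decreases by a factor of 12.4.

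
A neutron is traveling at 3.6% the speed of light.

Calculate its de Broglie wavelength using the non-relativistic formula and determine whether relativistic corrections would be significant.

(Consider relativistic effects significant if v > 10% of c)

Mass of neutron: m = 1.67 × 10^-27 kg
No, relativistic corrections are not needed.

Using the non-relativistic de Broglie formula λ = h/(mv):

v = 3.6% × c = 1.079 × 10^7 m/s

λ = h/(mv)
λ = (6.626 × 10^-34 J·s) / (1.67 × 10^-27 kg × 1.079 × 10^7 m/s)
λ = 3.68 × 10^-14 m

Since v = 3.6% of c < 10% of c, relativistic corrections are NOT significant and this non-relativistic result is a good approximation.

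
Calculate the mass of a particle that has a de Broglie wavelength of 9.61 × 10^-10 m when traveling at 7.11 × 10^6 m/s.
9.70 × 10^-32 kg

From the de Broglie relation λ = h/(mv), we solve for m:

m = h/(λv)
m = (6.626 × 10^-34 J·s) / (9.61 × 10^-10 m × 7.11 × 10^6 m/s)
m = 9.70 × 10^-32 kg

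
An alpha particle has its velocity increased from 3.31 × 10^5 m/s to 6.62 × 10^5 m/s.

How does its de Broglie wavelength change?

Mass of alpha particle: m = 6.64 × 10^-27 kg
The wavelength decreases by a factor of 2.

Using λ = h/(mv):

Initial wavelength: λ₁ = h/(mv₁) = 3.01 × 10^-13 m
Final wavelength: λ₂ = h/(mv₂) = 1.51 × 10^-13 m

Since λ ∝ 1/v, when velocity increases by a factor of 2, the wavelength decreases by a factor of 2.

λ₂/λ₁ = v₁/v₂ = 1/2

The wavelength decreases by a factor of 2.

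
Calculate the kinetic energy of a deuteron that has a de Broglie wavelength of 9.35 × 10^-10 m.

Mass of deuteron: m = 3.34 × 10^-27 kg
7.52 × 10^-23 J (or 4.69 × 10^-4 eV)

From λ = h/√(2mKE), we solve for KE:

λ² = h²/(2mKE)
KE = h²/(2mλ²)
KE = (6.626 × 10^-34 J·s)² / (2 × 3.34 × 10^-27 kg × (9.35 × 10^-10 m)²)
KE = 7.52 × 10^-23 J
KE = 4.69 × 10^-4 eV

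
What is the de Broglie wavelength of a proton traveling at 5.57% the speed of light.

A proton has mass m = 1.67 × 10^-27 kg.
2.38 × 10^-14 m

Using the de Broglie relation λ = h/(mv):

v = 5.57% × c = 1.670 × 10^7 m/s

λ = h/(mv)
λ = (6.626 × 10^-34 J·s) / (1.67 × 10^-27 kg × 1.670 × 10^7 m/s)
λ = 2.38 × 10^-14 m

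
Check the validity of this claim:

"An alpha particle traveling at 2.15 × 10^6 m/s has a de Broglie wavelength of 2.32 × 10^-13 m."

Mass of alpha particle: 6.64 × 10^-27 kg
False

The claim is incorrect.

Using λ = h/(mv):
λ = (6.626 × 10^-34 J·s) / (6.64 × 10^-27 kg × 2.15 × 10^6 m/s)
λ = 4.64 × 10^-14 m

The actual wavelength differs from the claimed 2.32 × 10^-13 m.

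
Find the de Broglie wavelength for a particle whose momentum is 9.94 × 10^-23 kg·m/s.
6.67 × 10^-12 m

Using the de Broglie relation λ = h/p:

λ = h/p
λ = (6.626 × 10^-34 J·s) / (9.94 × 10^-23 kg·m/s)
λ = 6.67 × 10^-12 m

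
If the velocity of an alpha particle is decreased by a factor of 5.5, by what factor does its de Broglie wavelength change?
The wavelength increases by a factor of 5.5.

From λ = h/(mv), the wavelength is inversely proportional to velocity:

λ ∝ 1/v

If v → v/5.5, then λ → 5.5λ

When velocity is decreased by a factor of 5.5, the wavelength increases by a factor of 5.5.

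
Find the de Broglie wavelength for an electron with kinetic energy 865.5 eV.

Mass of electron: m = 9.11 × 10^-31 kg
4.17 × 10^-11 m

Using λ = h/√(2mKE):

First convert KE to Joules: KE = 865.5 eV = 1.387 × 10^-16 J

λ = h/√(2mKE)
λ = (6.626 × 10^-34 J·s) / √(2 × 9.11 × 10^-31 kg × 1.387 × 10^-16 J)
λ = 4.17 × 10^-11 m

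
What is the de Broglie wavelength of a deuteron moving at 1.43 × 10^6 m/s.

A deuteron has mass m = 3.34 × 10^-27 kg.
1.39 × 10^-13 m

Using the de Broglie relation λ = h/(mv):

λ = h/(mv)
λ = (6.626 × 10^-34 J·s) / (3.34 × 10^-27 kg × 1.43 × 10^6 m/s)
λ = 1.39 × 10^-13 m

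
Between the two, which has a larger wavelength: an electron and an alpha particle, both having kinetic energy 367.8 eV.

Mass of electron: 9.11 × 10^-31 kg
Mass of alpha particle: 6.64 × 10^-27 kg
The electron has the longer wavelength.

Using λ = h/√(2mKE):

For electron: λ₁ = h/√(2m₁KE) = 6.39 × 10^-11 m
For alpha particle: λ₂ = h/√(2m₂KE) = 7.49 × 10^-13 m

Since λ ∝ 1/√m at constant kinetic energy, the lighter particle has the longer wavelength.

The electron has the longer de Broglie wavelength.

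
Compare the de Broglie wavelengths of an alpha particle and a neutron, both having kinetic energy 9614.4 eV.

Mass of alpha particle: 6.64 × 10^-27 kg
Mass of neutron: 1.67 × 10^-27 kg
The neutron has the longer wavelength.

Using λ = h/√(2mKE):

For alpha particle: λ₁ = h/√(2m₁KE) = 1.46 × 10^-13 m
For neutron: λ₂ = h/√(2m₂KE) = 2.92 × 10^-13 m

Since λ ∝ 1/√m at constant kinetic energy, the lighter particle has the longer wavelength.

The neutron has the longer de Broglie wavelength.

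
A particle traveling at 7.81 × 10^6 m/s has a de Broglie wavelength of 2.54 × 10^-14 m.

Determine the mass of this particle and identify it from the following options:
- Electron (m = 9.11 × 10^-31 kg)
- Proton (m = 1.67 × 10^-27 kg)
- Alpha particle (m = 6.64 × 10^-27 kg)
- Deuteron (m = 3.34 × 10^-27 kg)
The particle is a deuteron.

From λ = h/(mv), solve for mass:

m = h/(λv)
m = (6.626 × 10^-34 J·s) / (2.54 × 10^-14 m × 7.81 × 10^6 m/s)
m = 3.34 × 10^-27 kg

Comparing with the listed masses, this is closest to a deuteron.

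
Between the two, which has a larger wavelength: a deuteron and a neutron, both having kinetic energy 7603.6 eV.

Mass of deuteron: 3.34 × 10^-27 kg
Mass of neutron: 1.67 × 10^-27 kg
The neutron has the longer wavelength.

Using λ = h/√(2mKE):

For deuteron: λ₁ = h/√(2m₁KE) = 2.32 × 10^-13 m
For neutron: λ₂ = h/√(2m₂KE) = 3.28 × 10^-13 m

Since λ ∝ 1/√m at constant kinetic energy, the lighter particle has the longer wavelength.

The neutron has the longer de Broglie wavelength.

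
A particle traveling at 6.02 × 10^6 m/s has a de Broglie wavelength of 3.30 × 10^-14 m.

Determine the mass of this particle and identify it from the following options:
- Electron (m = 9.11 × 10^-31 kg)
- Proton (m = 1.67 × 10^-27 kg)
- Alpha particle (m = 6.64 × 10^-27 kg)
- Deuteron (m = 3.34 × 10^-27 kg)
The particle is a deuteron.

From λ = h/(mv), solve for mass:

m = h/(λv)
m = (6.626 × 10^-34 J·s) / (3.30 × 10^-14 m × 6.02 × 10^6 m/s)
m = 3.34 × 10^-27 kg

Comparing with the listed masses, this is closest to a deuteron.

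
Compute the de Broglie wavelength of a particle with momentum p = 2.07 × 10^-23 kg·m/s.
3.20 × 10^-11 m

Using the de Broglie relation λ = h/p:

λ = h/p
λ = (6.626 × 10^-34 J·s) / (2.07 × 10^-23 kg·m/s)
λ = 3.20 × 10^-11 m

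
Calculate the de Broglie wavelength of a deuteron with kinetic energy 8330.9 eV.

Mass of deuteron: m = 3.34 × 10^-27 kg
2.22 × 10^-13 m

Using λ = h/√(2mKE):

First convert KE to Joules: KE = 8330.9 eV = 1.335 × 10^-15 J

λ = h/√(2mKE)
λ = (6.626 × 10^-34 J·s) / √(2 × 3.34 × 10^-27 kg × 1.335 × 10^-15 J)
λ = 2.22 × 10^-13 m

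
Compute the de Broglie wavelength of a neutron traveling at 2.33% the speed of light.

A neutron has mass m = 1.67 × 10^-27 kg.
5.68 × 10^-14 m

Using the de Broglie relation λ = h/(mv):

v = 2.33% × c = 6.985 × 10^6 m/s

λ = h/(mv)
λ = (6.626 × 10^-34 J·s) / (1.67 × 10^-27 kg × 6.985 × 10^6 m/s)
λ = 5.68 × 10^-14 m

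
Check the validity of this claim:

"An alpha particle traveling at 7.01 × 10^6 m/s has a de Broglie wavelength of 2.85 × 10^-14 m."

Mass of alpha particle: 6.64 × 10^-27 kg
False

The claim is incorrect.

Using λ = h/(mv):
λ = (6.626 × 10^-34 J·s) / (6.64 × 10^-27 kg × 7.01 × 10^6 m/s)
λ = 1.42 × 10^-14 m

The actual wavelength differs from the claimed 2.85 × 10^-14 m.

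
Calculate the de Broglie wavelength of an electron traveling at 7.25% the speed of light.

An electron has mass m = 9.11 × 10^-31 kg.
3.35 × 10^-11 m

Using the de Broglie relation λ = h/(mv):

v = 7.25% × c = 2.173 × 10^7 m/s

λ = h/(mv)
λ = (6.626 × 10^-34 J·s) / (9.11 × 10^-31 kg × 2.173 × 10^7 m/s)
λ = 3.35 × 10^-11 m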